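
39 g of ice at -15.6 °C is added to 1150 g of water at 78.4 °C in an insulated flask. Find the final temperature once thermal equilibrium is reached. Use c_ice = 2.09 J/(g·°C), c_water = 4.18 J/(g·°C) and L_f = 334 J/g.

Setting the total heat transfer to zero:
ice -15.6→0 °C: 39×2.09×15.6 = 1271.6
  fusion: m_ice L_f = 39×334 = 13026
  meltwater 0→T: 39×4.18×T = 163.02 T
  water cools: 1150×4.18×(T − 78.4) = 4807(T − 78.4)
4970 T = 376869 − 14298 = 362571
T ≈ 72.95 °C — above 0 °C, consistent with complete melting.

T_f ≈ 73.0 °C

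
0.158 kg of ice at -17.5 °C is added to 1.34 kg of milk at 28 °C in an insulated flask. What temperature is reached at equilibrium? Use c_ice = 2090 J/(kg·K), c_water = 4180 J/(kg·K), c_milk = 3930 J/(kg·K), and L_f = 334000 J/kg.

Energy conservation, ΣQ = 0:
warm ice to 0 °C: 0.158·2090·(0 − (-17.5)) = 5778.9; melt ice: 0.158·334000 = 52772; meltwater 0→T: 0.158·4180·T = 660.44 T; milk cools: 1.34·3930·(T − 28) = 5266.2(T − 28)
5926.6 T = 147454 − 58551 = 88903
T ≈ 15.00 °C — above 0 °C, consistent with complete melting.

T_f ≈ 15.0 °C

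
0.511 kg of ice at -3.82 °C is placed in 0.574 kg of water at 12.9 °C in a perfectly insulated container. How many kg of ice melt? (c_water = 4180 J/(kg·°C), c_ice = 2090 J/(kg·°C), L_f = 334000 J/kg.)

m_melted ≈ 0.0805 kg

Cooling the water to 0 °C releases 0.574×4180×12.9 = 30951 J.
Of that, 0.511×2090×3.82 = 4079.7 J goes to bring the ice to 0 °C, leaving 26872 J.
Melting all 0.511 kg of ice would need 0.511×334000 = 170674 J.
26872 J < 170674 J, so only part of the ice melts and the system sits at 0 °C.
m_melted×334000 = 26872  ⇒  m_melted ≈ 0.08045 kg.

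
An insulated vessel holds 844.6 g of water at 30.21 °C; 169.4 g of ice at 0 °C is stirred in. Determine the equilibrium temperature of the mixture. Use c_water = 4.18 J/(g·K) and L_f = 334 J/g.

T_f ≈ 11.8 °C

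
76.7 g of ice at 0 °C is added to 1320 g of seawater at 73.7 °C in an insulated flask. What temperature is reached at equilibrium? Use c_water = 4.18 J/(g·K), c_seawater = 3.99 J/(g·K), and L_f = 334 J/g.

T_f ≈ 64.9 °C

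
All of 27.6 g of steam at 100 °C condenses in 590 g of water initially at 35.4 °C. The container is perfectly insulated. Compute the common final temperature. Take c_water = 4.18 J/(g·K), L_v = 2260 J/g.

T_f ≈ 62.4 °C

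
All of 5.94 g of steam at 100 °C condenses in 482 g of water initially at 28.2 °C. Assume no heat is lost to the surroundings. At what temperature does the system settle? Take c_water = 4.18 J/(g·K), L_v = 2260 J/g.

Taking heat into each body as positive, Σ m c ΔT = 0:
condense steam: −5.94×2260 = −13424; condensate cools 100→T: 5.94×4.18×(T − 100) = 24.83(T − 100); original water: 2014.8(T − 28.2)
2039.6 T = 13424 + 2482.9 + 56816 = 72724
T ≈ 35.66 °C (< 100 °C, so full condensation is consistent).

T_f ≈ 35.7 °C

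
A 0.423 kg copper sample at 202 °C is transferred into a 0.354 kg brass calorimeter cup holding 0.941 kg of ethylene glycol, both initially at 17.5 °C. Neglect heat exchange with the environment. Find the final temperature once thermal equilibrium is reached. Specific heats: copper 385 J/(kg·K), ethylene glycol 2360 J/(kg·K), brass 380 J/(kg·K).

Net heat exchanged in the isolated system is zero:
0.423*385*(T − 202) + 0.941*2360*(T − 17.5) + 0.354*380*(T − 17.5) = 0
162.85(T − 202) + 2220.8(T − 17.5) + 134.52(T − 17.5) = 0
2518.1 T = 74114
T = 74114 / 2518.1 = 29.4 °C

T_f ≈ 29.4 °C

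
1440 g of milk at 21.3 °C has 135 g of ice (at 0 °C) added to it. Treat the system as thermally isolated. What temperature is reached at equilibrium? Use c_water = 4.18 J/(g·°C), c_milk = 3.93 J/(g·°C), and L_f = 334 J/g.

T_f ≈ 12.1 °C

Setting the total heat transfer to zero:
latent heat to melt: 135·334 = 45090
  warm the meltwater: 564.3 T
  milk cools: 1440·3.93·(T − 21.3) = 5659.2(T − 21.3)
6223.5 T = 120541 − 45090 = 75451
T ≈ 12.12 °C. Since T > 0 °C, the all-ice-melts assumption holds.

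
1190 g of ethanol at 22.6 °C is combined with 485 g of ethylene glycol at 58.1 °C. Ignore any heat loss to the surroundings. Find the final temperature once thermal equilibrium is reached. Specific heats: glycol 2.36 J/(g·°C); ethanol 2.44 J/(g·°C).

T_f ≈ 32.6 °C

T_f = Σ m_i c_i T_i / Σ m_i c_i:
T_f = (1144.6*58.1 + 2903.6*22.6) / (1144.6 + 2903.6)
    = 132123 / 4048.2 ≈ 32.64 °C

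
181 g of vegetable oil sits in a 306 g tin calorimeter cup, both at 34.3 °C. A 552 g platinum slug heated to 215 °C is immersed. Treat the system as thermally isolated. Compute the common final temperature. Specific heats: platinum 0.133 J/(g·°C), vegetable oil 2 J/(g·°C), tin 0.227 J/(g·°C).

Conservation of energy gives ΣQ = 0:
552·0.133·(T − 215) + 181·2·(T − 34.3) + 306·0.227·(T − 34.3) = 0
(73.42 + 362 + 69.46) T = 73.42·215 + 362·34.3 + 69.46·34.3
T ≈ 60.58 °C

T_f ≈ 60.6 °C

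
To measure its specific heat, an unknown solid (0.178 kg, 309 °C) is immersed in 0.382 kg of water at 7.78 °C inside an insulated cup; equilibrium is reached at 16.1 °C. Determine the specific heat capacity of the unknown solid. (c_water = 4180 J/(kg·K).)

Taking heat into each body as positive, Σ m c ΔT = 0:
0.178×c×(16.1 − 309) + 0.382×4180×(16.1 − 7.78) = 0
-52.14 c = -13285
c = -13285/-52.14 ≈ 254.8 J/(kg·K)

c ≈ 255 J/(kg·K)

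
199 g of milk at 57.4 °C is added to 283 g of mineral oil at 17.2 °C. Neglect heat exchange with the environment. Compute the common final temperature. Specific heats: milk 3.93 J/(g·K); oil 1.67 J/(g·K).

With ΣQ=0 the equilibrium temperature is the m·c-weighted mean:
T_f = (782.07×57.4 + 472.61×17.2) / (782.07 + 472.61)
    = 53020 / 1254.7 ≈ 42.26 °C

T_f ≈ 42.3 °C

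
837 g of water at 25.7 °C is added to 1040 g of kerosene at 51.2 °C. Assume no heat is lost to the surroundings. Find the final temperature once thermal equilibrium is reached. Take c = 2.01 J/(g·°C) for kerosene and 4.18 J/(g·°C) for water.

Taking heat into each body as positive, Σ m c ΔT = 0:
1040×2.01×(T − 51.2) + 837×4.18×(T − 25.7) = 0
(2090.4 + 3498.7) T = 2090.4×51.2 + 3498.7×25.7
T = 196944 / 5589.1 = 35.2 °C

T_f ≈ 35.2 °C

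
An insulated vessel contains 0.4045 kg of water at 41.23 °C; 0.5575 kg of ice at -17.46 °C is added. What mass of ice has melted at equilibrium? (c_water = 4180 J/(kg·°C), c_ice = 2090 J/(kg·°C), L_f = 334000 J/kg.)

Cooling the water to 0 °C releases 0.4045·4180·41.23 = 69712 J.
Warming the ice to 0 °C takes 0.5575·2090·17.46 = 20344 J, leaving 49368 J for melting.
Fully melting the ice requires m_ice L_f = 0.5575·334000 = 186205 J.
That's not enough to melt it all — equilibrium is at 0 °C with ice remaining.
Mass melted = 49368/334000 ≈ 0.1478 kg.

m_melted ≈ 0.148 kg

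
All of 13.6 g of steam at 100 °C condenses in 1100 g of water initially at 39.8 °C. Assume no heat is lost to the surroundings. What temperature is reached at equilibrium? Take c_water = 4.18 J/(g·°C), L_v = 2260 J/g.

T_f ≈ 47.1 °C

Let T be the final temperature. ΣQ_i = 0:
steam→water at 100 °C releases m L_v = 13.6·2260 = 30736
  condensed water 100 °C→T: 56.85(T − 100)
  water warms: 1100·4.18·(T − 39.8) = 4598(T − 39.8)
4654.8 T = 30736 + 5684.8 + 183000 = 219421
T ≈ 47.14 °C — below 100 °C, confirming all the steam condensed.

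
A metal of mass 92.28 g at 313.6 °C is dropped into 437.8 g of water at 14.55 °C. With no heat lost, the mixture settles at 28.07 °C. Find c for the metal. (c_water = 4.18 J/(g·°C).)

c ≈ 0.939 J/(g·°C)

Energy conservation, ΣQ = 0:
92.28×c×(28.07 − 313.6) + 437.8×4.18×(28.07 − 14.55) = 0
-26349 c = -24742
c = -24742/-26349 ≈ 0.939 J/(g·°C)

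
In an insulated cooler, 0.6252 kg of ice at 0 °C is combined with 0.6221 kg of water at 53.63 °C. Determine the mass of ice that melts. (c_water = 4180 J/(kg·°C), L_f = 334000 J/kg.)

Water can give up m c ΔT = 0.6221·4180·53.63 = 139458 J before reaching 0 °C.
Fully melting the ice requires m_ice L_f = 0.6252·334000 = 208817 J.
139458 J < 208817 J, so only part of the ice melts and the system sits at 0 °C.
m_melted·334000 = 139458  ⇒  m_melted ≈ 0.4175 kg.

m_melted ≈ 0.418 kg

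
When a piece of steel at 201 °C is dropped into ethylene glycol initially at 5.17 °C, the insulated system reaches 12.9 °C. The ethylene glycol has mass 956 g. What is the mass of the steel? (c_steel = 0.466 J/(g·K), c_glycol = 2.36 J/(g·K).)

Setting the total heat transfer to zero:
m·0.466·(12.9 − 201) + 956·2.36·(12.9 − 5.17) = 0
-87.65 m = -17440
m = -17440/-87.65 ≈ 199 g

m ≈ 199 g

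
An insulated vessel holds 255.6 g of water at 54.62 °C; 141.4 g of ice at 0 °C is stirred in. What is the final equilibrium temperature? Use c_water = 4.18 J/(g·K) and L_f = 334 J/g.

Energy conservation, ΣQ = 0:
melt ice: 141.4×334 = 47228
  warm the meltwater: 591.05 T
  water cools: 255.6×4.18×(T − 54.62) = 1068.4(T − 54.62)
1659.5 T = 58356 − 47228 = 11129
T ≈ 6.71 °C (positive, so assuming full melt was valid).

T_f ≈ 6.7 °C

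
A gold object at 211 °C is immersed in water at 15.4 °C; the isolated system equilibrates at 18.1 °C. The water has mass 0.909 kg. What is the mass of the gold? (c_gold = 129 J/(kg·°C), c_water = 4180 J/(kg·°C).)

m ≈ 0.412 kg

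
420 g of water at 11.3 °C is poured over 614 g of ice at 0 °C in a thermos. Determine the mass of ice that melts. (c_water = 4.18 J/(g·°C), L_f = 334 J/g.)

m_melted ≈ 59.4 g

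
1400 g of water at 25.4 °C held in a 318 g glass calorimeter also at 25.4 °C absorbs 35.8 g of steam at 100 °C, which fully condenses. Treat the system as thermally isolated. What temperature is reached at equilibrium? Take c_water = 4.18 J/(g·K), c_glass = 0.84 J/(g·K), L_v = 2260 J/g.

Conservation of energy gives ΣQ = 0:
latent heat released on condensation: 35.8·2260 = 80908; condensate cools 100→T: 35.8·4.18·(T − 100) = 149.64(T − 100); original water: 5852(T − 25.4); cup: 267.12(T − 25.4)
6268.8 T = 80908 + 14964 + 155426 = 251298
T ≈ 40.09 °C (< 100 °C, so full condensation is consistent).

T_f ≈ 40.1 °C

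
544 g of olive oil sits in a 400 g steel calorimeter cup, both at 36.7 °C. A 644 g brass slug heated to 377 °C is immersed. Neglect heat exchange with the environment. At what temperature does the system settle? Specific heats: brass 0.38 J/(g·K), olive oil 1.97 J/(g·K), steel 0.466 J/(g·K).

T_f ≈ 92.1 °C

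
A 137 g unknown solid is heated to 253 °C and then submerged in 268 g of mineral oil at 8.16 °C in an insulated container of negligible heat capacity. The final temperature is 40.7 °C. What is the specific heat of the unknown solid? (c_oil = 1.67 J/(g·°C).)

c ≈ 0.501 J/(g·°C)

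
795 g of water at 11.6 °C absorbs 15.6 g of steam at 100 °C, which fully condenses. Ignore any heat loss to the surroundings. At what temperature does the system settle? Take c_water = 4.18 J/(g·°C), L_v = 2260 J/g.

Net heat exchanged in the isolated system is zero:
condense steam: −15.6×2260 = −35256; condensate cools 100→T: 15.6×4.18×(T − 100) = 65.21(T − 100); water warms: 795×4.18×(T − 11.6) = 3323.1(T − 11.6)
3388.3 T = 35256 + 6520.8 + 38548 = 80325
T ≈ 23.71 °C, under the boiling point, so the assumption holds.

T_f ≈ 23.7 °C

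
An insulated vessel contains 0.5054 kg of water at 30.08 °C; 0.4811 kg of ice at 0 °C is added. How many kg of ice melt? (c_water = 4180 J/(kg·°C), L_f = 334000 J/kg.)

Cooling the water to 0 °C releases 0.5054×4180×30.08 = 63546 J.
Melting all 0.4811 kg of ice would need 0.4811×334000 = 160687 J.
63546 J < 160687 J, so only part of the ice melts and the system sits at 0 °C.
m_melt = 63546 / L_f = 0.1903 kg.

m_melted ≈ 0.19 kg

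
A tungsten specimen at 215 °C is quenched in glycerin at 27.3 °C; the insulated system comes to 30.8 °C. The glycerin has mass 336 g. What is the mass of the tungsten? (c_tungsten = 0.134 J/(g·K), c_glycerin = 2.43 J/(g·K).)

m ≈ 116 g

Heat lost by the tungsten = heat gained by the glycerin:
m×0.134×(215 − 30.8) = 336×2.43×(30.8 − 27.3)
24.68 m = 2857.7  ⇒  m ≈ 115.8 g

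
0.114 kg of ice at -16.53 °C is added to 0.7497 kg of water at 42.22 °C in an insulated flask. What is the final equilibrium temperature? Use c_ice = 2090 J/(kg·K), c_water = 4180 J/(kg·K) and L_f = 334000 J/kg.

T_f ≈ 25.0 °C

Net heat exchanged in the isolated system is zero:
warm ice to 0 °C: 0.114×2090×(0 − (-16.53)) = 3938.4
  latent heat to melt: 0.114×334000 = 38076
  meltwater 0→T: 0.114×4180×T = 476.52 T
  water cools: 0.7497×4180×(T − 42.22) = 3133.7(T − 42.22)
3610.3 T = 132307 − 42014 = 90292
T ≈ 25.01 °C (positive, so assuming full melt was valid).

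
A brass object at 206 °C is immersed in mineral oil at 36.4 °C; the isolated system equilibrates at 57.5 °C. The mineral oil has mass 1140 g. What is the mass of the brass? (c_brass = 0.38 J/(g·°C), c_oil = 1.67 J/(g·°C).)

m ≈ 712 g

Conservation of energy gives ΣQ = 0:
m×0.38×(57.5 − 206) + 1140×1.67×(57.5 − 36.4) = 0
-56.43 m = -40170
m = -40170/-56.43 ≈ 711.9 g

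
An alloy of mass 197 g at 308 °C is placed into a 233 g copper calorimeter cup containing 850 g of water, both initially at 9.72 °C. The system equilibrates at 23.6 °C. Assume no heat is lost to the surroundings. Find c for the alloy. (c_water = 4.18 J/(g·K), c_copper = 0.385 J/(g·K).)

c ≈ 0.902 J/(g·K)

Let T be the final temperature. ΣQ_i = 0:
197·c·(23.6 − 308) + 850·4.18·(23.6 − 9.72) + 233·0.385·(23.6 − 9.72) = 0
-56027 c = -50561
c = -50561/-56027 ≈ 0.9024 J/(g·K)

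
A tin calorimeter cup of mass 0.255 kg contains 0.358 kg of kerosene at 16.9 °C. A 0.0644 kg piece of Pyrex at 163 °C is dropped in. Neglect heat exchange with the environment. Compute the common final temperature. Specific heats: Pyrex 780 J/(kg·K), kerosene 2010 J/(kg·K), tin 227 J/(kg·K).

Setting the total heat transfer to zero:
0.0644×780×(T − 163) + 0.358×2010×(T − 16.9) + 0.255×227×(T − 16.9) = 0
50.23(T − 163) + 719.58(T − 16.9) + 57.88(T − 16.9) = 0
(50.23 + 719.58 + 57.88) T = 50.23×163 + 719.58×16.9 + 57.88×16.9
T = 21327/827.7 ≈ 25.77 °C

T_f ≈ 25.8 °C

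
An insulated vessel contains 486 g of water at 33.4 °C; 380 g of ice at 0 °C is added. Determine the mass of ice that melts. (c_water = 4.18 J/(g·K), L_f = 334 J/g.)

Water can give up m c ΔT = 486·4.18·33.4 = 67851 J before reaching 0 °C.
To melt every bit of ice: 380·334 = 126920 J.
Since 67851 < 126920 J, not all the ice melts; equilibrium is at 0 °C.
Mass melted = 67851/334 ≈ 203.1 g.

m_melted ≈ 203 g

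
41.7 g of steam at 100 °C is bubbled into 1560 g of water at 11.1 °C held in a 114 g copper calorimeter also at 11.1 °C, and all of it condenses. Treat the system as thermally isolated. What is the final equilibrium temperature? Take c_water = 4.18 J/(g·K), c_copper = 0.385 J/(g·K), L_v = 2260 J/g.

T_f ≈ 27.4 °C

Energy balance with sensible and latent terms:
latent heat released on condensation: 41.7×2260 = 94242
  condensed water 100 °C→T: 174.31(T − 100)
  original water: 6520.8(T − 11.1)
  cup: 43.89(T − 11.1)
6739 T = 94242 + 17431 + 72868 = 184541
T ≈ 27.38 °C — below 100 °C, confirming all the steam condensed.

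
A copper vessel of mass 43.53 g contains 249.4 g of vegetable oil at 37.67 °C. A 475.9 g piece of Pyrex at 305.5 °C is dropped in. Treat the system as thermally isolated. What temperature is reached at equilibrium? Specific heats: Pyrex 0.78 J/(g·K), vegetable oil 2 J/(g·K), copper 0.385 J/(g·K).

T_f ≈ 149.8 °C

Heat gained plus heat lost sum to zero:
475.9×0.78×(T − 305.5) + 249.4×2×(T − 37.67) + 43.53×0.385×(T − 37.67) = 0
371.2(T − 305.5) + 498.8(T − 37.67) + 16.76(T − 37.67) = 0
(371.2 + 498.8 + 16.76) T = 371.2×305.5 + 498.8×37.67 + 16.76×37.67
T ≈ 149.78 °C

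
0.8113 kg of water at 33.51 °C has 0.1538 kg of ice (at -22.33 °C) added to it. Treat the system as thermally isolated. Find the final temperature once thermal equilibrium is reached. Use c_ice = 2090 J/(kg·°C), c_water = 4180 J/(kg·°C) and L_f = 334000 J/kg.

T_f ≈ 13.7 °C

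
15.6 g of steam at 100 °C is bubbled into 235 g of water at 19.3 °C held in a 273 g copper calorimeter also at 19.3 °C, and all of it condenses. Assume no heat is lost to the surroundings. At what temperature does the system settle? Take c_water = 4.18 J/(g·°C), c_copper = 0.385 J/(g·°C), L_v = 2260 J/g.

T_f ≈ 54.5 °C

Sum of m c ΔT and latent-heat terms is zero:
condense steam: −15.6×2260 = −35256
  condensate cools 100→T: 15.6×4.18×(T − 100) = 65.21(T − 100)
  original water: 982.3(T − 19.3)
  copper cup: 273×0.385×(T − 19.3) = 105.11(T − 19.3)
1152.6 T = 35256 + 6520.8 + 20987 = 62764
T ≈ 54.45 °C, under the boiling point, so the assumption holds.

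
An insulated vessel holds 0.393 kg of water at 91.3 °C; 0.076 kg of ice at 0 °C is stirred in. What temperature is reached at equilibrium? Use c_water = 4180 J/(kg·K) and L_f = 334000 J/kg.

T_f ≈ 63.6 °C

Energy conservation, ΣQ = 0:
fusion: m_ice L_f = 0.076×334000 = 25384
  meltwater 0→T: 0.076×4180×T = 317.68 T
  water cools: 0.393×4180×(T − 91.3) = 1642.7(T − 91.3)
1960.4 T = 149982 − 25384 = 124598
T ≈ 63.56 °C. Since T > 0 °C, the all-ice-melts assumption holds.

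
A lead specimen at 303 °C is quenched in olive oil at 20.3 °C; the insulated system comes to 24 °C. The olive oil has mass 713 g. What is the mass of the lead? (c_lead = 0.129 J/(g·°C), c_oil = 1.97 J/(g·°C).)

Heat lost by the lead = heat gained by the oil:
m×0.129×(303 − 24) = 713×1.97×(24 − 20.3)
35.99 m = 5197.1  ⇒  m ≈ 144.4 g

m ≈ 144 g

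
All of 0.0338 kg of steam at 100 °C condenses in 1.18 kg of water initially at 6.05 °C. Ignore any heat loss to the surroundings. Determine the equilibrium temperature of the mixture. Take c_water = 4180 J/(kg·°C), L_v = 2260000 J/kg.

Setting the total heat transfer to zero:
steam→water at 100 °C releases m L_v = 0.0338×2260000 = 76388
  condensed water 100 °C→T: 141.28(T − 100)
  water warms: 1.18×4180×(T − 6.05) = 4932.4(T − 6.05)
5073.7 T = 76388 + 14128 + 29841 = 120357
T ≈ 23.72 °C, under the boiling point, so the assumption holds.

T_f ≈ 23.7 °C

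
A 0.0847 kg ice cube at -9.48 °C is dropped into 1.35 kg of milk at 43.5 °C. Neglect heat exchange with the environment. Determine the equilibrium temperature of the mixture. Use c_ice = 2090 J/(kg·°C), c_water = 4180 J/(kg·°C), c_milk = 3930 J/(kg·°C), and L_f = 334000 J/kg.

T_f ≈ 35.5 °C

Energy balance with sensible and latent terms:
warm ice to 0 °C: 0.0847·2090·(0 − (-9.48)) = 1678.2; fusion: m_ice L_f = 0.0847·334000 = 28290; meltwater 0→T: 0.0847·4180·T = 354.05 T; milk: 5305.5(T − 43.5)
5659.5 T = 230789 − 29968 = 200821
T ≈ 35.48 °C — above 0 °C, consistent with complete melting.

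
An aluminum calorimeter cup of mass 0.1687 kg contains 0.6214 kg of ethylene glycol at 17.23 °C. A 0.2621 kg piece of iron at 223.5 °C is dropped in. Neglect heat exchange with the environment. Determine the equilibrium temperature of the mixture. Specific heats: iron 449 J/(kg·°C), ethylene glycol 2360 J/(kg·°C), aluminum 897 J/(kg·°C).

Energy conservation, ΣQ = 0:
0.2621·449·(T − 223.5) + 0.6214·2360·(T − 17.23) + 0.1687·897·(T − 17.23) = 0
117.68(T − 223.5) + 1466.5(T − 17.23) + 151.32(T − 17.23) = 0
(117.68 + 1466.5 + 151.32) T = 117.68·223.5 + 1466.5·17.23 + 151.32·17.23
T = 54177/1735.5 ≈ 31.22 °C

T_f ≈ 31.2 °C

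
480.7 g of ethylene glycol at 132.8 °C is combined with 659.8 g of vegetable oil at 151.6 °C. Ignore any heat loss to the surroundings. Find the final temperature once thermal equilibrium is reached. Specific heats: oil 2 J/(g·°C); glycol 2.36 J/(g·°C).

T_f ≈ 142.9 °C

Energy conservation, ΣQ = 0:
659.8×2×(T − 151.6) + 480.7×2.36×(T − 132.8) = 0
1319.6(T − 151.6) + 1134.5(T − 132.8) = 0
2454.1 T = 350707
T = 350707/2454.1 ≈ 142.91 °C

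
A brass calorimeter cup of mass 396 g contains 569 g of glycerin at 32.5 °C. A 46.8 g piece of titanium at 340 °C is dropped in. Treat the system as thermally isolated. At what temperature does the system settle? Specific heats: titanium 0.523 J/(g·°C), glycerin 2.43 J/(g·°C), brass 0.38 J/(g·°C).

T_f is the heat-capacity-weighted average of the initial temperatures:
T_f = (24.48×340 + 1382.7×32.5 + 150.48×32.5) / (24.48 + 1382.7 + 150.48)
    = 58149 / 1557.6 ≈ 37.33 °C

T_f ≈ 37.3 °C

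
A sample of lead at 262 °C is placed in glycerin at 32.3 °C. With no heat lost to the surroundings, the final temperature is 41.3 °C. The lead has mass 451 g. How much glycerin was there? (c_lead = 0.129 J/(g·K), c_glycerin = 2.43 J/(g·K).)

m ≈ 587 g

Conservation of energy gives ΣQ = 0:
451×0.129×(41.3 − 262) + m×2.43×(41.3 − 32.3) = 0
21.87 m = 12840
m = 12840/21.87 ≈ 587.1 g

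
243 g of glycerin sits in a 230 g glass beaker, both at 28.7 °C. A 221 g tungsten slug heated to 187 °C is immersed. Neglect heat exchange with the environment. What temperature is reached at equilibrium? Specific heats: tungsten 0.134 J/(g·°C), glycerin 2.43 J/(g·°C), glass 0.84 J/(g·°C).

T_f ≈ 34.5 °C

Conservation of energy gives ΣQ = 0:
221*0.134*(T − 187) + 243*2.43*(T − 28.7) + 230*0.84*(T − 28.7) = 0
29.61(T − 187) + 590.49(T − 28.7) + 193.2(T − 28.7) = 0
(29.61 + 590.49 + 193.2) T = 29.61*187 + 590.49*28.7 + 193.2*28.7
T = 28030/813.3 ≈ 34.46 °C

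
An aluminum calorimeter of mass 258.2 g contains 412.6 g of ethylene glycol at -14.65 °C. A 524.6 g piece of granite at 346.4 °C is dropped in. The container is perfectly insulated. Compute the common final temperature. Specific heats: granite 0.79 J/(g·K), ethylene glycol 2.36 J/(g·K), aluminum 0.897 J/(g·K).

T_f ≈ 77.7 °C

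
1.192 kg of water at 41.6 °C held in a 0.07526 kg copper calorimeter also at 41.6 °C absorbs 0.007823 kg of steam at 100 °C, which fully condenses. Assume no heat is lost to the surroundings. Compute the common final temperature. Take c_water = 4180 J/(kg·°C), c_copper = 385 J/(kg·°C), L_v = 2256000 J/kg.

T_f ≈ 45.5 °C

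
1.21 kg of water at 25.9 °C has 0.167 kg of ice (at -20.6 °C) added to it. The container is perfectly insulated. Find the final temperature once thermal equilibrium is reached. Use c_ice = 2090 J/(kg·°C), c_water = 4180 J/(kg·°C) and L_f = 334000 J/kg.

T_f ≈ 11.8 °C

Conservation of energy gives ΣQ = 0:
warm ice to 0 °C: 0.167·2090·(0 − (-20.6)) = 7190; melt ice: 0.167·334000 = 55778; warm the meltwater: 698.06 T; water cools: 1.21·4180·(T − 25.9) = 5057.8(T − 25.9)
5755.9 T = 130997 − 62968 = 68029
T ≈ 11.82 °C (positive, so assuming full melt was valid).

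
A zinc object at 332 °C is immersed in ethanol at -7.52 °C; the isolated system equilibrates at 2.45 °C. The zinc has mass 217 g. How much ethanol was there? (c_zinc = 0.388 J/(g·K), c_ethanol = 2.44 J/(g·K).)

Taking heat into each body as positive, Σ m c ΔT = 0:
217×0.388×(2.45 − 332) + m×2.44×(2.45 − (-7.52)) = 0
24.33 m = 27747
m = 27747/24.33 ≈ 1141 g

m ≈ 1140 g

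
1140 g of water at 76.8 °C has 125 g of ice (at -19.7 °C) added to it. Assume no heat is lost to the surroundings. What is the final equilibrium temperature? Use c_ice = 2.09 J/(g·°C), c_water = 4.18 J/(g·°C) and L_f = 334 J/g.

T_f ≈ 60.3 °C

Taking heat into each body as positive, Σ m c ΔT = 0:
warm ice to 0 °C: 125·2.09·(0 − (-19.7)) = 5146.6; latent heat to melt: 125·334 = 41750; warm the meltwater: 522.5 T; water cools: 1140·4.18·(T − 76.8) = 4765.2(T − 76.8)
5287.7 T = 365967 − 46897 = 319071
T ≈ 60.34 °C (positive, so assuming full melt was valid).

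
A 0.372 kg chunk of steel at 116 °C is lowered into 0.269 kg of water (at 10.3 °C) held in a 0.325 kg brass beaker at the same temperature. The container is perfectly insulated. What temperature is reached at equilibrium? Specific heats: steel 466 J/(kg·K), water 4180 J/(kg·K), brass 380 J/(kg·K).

With ΣQ=0 the equilibrium temperature is the m·c-weighted mean:
T_f = (173.35·116 + 1124.4·10.3 + 123.5·10.3) / (173.35 + 1124.4 + 123.5)
    = 32962 / 1421.3 ≈ 23.19 °C

T_f ≈ 23.2 °C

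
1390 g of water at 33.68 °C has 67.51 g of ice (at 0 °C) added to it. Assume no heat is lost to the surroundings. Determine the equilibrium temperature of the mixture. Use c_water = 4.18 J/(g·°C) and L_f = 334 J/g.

Let T be the final temperature. ΣQ_i = 0:
latent heat to melt: 67.51×334 = 22548
  meltwater 0→T: 67.51×4.18×T = 282.19 T
  water cools: 1390×4.18×(T − 33.68) = 5810.2(T − 33.68)
6092.4 T = 195688 − 22548 = 173139
T ≈ 28.42 °C (positive, so assuming full melt was valid).

T_f ≈ 28.4 °C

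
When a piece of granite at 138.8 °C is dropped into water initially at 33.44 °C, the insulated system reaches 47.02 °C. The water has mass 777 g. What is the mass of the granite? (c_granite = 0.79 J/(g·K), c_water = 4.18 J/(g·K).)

Taking heat into each body as positive, Σ m c ΔT = 0:
m×0.79×(47.02 − 138.8) + 777×4.18×(47.02 − 33.44) = 0
-72.51 m = -44106
m = -44106/-72.51 ≈ 608.3 g

m ≈ 608 g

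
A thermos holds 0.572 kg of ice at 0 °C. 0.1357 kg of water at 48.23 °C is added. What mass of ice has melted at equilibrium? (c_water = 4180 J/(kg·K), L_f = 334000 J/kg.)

m_melted ≈ 0.0819 kg

Cooling the water to 0 °C releases 0.1357·4180·48.23 = 27357 J.
To melt every bit of ice: 0.572·334000 = 191048 J.
That's not enough to melt it all — equilibrium is at 0 °C with ice remaining.
m_melt = 27357 / L_f = 0.08191 kg.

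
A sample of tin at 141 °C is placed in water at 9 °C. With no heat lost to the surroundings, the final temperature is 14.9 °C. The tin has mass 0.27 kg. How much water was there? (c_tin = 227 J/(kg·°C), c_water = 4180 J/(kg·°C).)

m ≈ 0.313 kg

|Q_tin| = |Q_water|:
0.27×227×(141 − 14.9) = m×4180×(14.9 − 9)
24662 m = 7728.7  ⇒  m ≈ 0.3134 kg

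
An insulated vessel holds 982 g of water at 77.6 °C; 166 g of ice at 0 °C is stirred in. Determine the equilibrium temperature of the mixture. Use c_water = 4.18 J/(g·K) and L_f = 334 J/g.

Heat gained plus heat lost sum to zero:
fusion: m_ice L_f = 166×334 = 55444
  meltwater 0→T: 166×4.18×T = 693.88 T
  water cools: 982×4.18×(T − 77.6) = 4104.8(T − 77.6)
4798.6 T = 318529 − 55444 = 263085
T ≈ 54.82 °C (positive, so assuming full melt was valid).

T_f ≈ 54.8 °C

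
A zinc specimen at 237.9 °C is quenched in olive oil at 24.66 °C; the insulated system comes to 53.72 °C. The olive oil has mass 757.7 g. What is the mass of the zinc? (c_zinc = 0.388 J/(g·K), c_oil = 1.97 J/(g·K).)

|Q_zinc| = |Q_oil|:
m·0.388·(237.9 − 53.72) = 757.7·1.97·(53.72 − 24.66)
71.46 m = 43377  ⇒  m ≈ 607 g

m ≈ 607 g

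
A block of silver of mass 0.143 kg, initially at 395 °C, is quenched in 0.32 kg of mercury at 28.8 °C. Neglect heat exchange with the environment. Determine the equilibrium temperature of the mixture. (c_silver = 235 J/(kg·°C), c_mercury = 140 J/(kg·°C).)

Setting the total heat transfer to zero:
0.143·235·(T − 395) + 0.32·140·(T − 28.8) = 0
33.6(T − 395) + 44.8(T − 28.8) = 0
(33.6 + 44.8) T = 33.6·395 + 44.8·28.8
T = 14564 / 78.41 = 186 °C

T_f ≈ 185.8 °C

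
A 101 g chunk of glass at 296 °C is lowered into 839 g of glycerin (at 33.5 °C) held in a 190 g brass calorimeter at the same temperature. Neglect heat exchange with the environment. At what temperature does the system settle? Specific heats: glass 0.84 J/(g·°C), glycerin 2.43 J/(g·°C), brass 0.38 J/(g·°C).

T_f ≈ 43.6 °C

T_f is the heat-capacity-weighted average of the initial temperatures:
T_f = (84.84*296 + 2038.8*33.5 + 72.2*33.5) / (84.84 + 2038.8 + 72.2)
    = 95830 / 2195.8 ≈ 43.64 °C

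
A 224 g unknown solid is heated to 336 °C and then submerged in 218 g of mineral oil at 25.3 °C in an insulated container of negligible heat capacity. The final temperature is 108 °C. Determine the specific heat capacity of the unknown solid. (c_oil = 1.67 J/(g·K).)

c ≈ 0.59 J/(g·K)

m_s c (T_s − T_f) = m_oil c_oil (T_f − T_0):
224×c×(336 − 108) = 218×1.67×(108 − 25.3)
51072 c = 30108  ⇒  c ≈ 0.5895 J/(g·K)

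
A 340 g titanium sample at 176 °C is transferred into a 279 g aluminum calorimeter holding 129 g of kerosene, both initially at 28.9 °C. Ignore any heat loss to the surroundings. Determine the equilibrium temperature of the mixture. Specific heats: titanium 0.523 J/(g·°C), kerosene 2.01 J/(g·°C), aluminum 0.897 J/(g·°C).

T_f ≈ 67.0 °C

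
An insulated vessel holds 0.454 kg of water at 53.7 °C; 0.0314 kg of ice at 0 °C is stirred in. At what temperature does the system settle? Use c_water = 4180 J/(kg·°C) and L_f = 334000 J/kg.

Sum of m c ΔT and latent-heat terms is zero:
latent heat to melt: 0.0314×334000 = 10488
  meltwater 0→T: 0.0314×4180×T = 131.25 T
  water: 1897.7(T − 53.7)
2029 T = 101908 − 10488 = 91420
T ≈ 45.06 °C (positive, so assuming full melt was valid).

T_f ≈ 45.1 °C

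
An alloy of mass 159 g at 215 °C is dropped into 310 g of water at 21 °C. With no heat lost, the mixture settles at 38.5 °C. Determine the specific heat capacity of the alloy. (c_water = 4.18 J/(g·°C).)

c ≈ 0.808 J/(g·°C)

Let T be the final temperature. ΣQ_i = 0:
159×c×(38.5 − 215) + 310×4.18×(38.5 − 21) = 0
-28064 c = -22676
c = -22676/-28064 ≈ 0.808 J/(g·°C)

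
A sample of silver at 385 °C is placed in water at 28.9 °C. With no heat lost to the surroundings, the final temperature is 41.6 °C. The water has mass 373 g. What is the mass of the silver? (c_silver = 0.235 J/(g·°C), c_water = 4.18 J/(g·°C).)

Net heat exchanged in the isolated system is zero:
m·0.235·(41.6 − 385) + 373·4.18·(41.6 − 28.9) = 0
-80.7 m = -19801
m = -19801/-80.7 ≈ 245.4 g

m ≈ 245 g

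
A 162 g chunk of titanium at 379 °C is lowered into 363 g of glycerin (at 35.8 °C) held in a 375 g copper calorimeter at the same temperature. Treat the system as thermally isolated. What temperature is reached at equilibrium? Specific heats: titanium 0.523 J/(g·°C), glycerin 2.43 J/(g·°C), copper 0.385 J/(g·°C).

Let T be the final temperature. ΣQ_i = 0:
162×0.523×(T − 379) + 363×2.43×(T − 35.8) + 375×0.385×(T − 35.8) = 0
84.73(T − 379) + 882.09(T − 35.8) + 144.38(T − 35.8) = 0
(84.73 + 882.09 + 144.38) T = 84.73×379 + 882.09×35.8 + 144.38×35.8
T = 68859/1111.2 ≈ 61.97 °C

T_f ≈ 62.0 °C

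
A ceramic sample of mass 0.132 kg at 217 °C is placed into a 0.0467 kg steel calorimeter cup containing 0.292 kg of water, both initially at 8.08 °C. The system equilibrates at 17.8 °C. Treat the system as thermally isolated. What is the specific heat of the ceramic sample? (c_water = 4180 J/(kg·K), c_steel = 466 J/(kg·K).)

Conservation of energy gives ΣQ = 0:
0.132·c·(17.8 − 217) + 0.292·4180·(17.8 − 8.08) + 0.0467·466·(17.8 − 8.08) = 0
-26.29 c = -12075
c = -12075/-26.29 ≈ 459.2 J/(kg·K)

c ≈ 459 J/(kg·K)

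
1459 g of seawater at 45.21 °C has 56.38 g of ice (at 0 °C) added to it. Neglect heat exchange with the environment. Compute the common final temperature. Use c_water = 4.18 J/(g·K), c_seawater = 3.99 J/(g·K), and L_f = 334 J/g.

Setting the total heat transfer to zero:
melt ice: 56.38×334 = 18831
  meltwater 0→T: 56.38×4.18×T = 235.67 T
  seawater cools: 1459×3.99×(T − 45.21) = 5821.4(T − 45.21)
6057.1 T = 263186 − 18831 = 244355
T ≈ 40.34 °C. Since T > 0 °C, the all-ice-melts assumption holds.

T_f ≈ 40.3 °C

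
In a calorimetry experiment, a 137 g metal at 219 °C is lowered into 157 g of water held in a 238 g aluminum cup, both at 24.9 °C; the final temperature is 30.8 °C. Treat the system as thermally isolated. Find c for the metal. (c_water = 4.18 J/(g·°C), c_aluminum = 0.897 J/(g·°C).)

c ≈ 0.199 J/(g·°C)

Energy conservation, ΣQ = 0:
137·c·(30.8 − 219) + 157·4.18·(30.8 − 24.9) + 238·0.897·(30.8 − 24.9) = 0
-25783 c = -5131.5
c = -5131.5/-25783 ≈ 0.199 J/(g·°C)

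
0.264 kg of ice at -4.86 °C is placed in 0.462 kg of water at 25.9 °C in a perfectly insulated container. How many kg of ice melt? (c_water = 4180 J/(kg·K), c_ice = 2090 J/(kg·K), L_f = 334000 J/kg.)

Heat available from the water dropping to 0 °C: 0.462·4180·25.9 = 50017 J.
Of that, 0.264·2090·4.86 = 2681.6 J goes to bring the ice to 0 °C, leaving 47335 J.
Fully melting the ice requires m_ice L_f = 0.264·334000 = 88176 J.
47335 J < 88176 J, so only part of the ice melts and the system sits at 0 °C.
Mass melted = 47335/334000 ≈ 0.1417 kg.

m_melted ≈ 0.142 kg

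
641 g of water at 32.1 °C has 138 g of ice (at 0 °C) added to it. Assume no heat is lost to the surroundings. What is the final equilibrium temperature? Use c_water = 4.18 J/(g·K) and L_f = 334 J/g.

Heat gained plus heat lost sum to zero:
latent heat to melt: 138·334 = 46092; warm the meltwater: 576.84 T; water cools: 641·4.18·(T − 32.1) = 2679.4(T − 32.1)
3256.2 T = 86008 − 46092 = 39916
T ≈ 12.26 °C — above 0 °C, consistent with complete melting.

T_f ≈ 12.3 °C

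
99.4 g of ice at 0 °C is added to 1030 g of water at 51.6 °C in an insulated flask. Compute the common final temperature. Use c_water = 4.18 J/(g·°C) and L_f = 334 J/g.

Energy balance with sensible and latent terms:
melt ice: 99.4×334 = 33200; meltwater 0→T: 99.4×4.18×T = 415.49 T; water: 4305.4(T − 51.6)
4720.9 T = 222159 − 33200 = 188959
T ≈ 40.03 °C. Since T > 0 °C, the all-ice-melts assumption holds.

T_f ≈ 40.0 °C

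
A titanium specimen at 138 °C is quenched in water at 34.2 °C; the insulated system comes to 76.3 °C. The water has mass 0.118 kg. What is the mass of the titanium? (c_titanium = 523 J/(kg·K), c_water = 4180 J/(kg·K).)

m ≈ 0.644 kg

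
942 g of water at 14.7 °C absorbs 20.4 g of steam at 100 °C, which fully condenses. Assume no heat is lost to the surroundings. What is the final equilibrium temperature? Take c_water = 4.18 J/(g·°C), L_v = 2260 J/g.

T_f ≈ 28.0 °C

Setting the total heat transfer to zero:
steam→water at 100 °C releases m L_v = 20.4·2260 = 46104; condensed water 100 °C→T: 85.27(T − 100); original water: 3937.6(T − 14.7)
4022.8 T = 46104 + 8527.2 + 57882 = 112513
T ≈ 27.97 °C, under the boiling point, so the assumption holds.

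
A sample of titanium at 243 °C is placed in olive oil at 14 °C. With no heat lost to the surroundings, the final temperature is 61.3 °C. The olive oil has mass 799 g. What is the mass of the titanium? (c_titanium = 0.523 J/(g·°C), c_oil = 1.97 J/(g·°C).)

Heat lost by the titanium = heat gained by the oil:
m×0.523×(243 − 61.3) = 799×1.97×(61.3 − 14)
95.03 m = 74452  ⇒  m ≈ 783.5 g

m ≈ 783 g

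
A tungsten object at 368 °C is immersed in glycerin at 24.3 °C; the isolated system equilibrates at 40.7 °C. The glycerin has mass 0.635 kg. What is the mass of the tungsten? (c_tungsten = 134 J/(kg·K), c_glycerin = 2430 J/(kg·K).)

m ≈ 0.577 kg

Heat lost by the tungsten = heat gained by the glycerin:
m×134×(368 − 40.7) = 0.635×2430×(40.7 − 24.3)
43858 m = 25306  ⇒  m ≈ 0.577 kg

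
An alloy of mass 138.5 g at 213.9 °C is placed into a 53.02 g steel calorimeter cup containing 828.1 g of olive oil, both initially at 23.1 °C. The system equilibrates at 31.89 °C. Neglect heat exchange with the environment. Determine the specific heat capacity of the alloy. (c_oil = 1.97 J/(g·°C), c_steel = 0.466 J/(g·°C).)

c ≈ 0.577 J/(g·°C)

Heat gained plus heat lost sum to zero:
138.5·c·(31.89 − 213.9) + 828.1·1.97·(31.89 − 23.1) + 53.02·0.466·(31.89 − 23.1) = 0
-25208 c = -14557
c = -14557/-25208 ≈ 0.5775 J/(g·°C)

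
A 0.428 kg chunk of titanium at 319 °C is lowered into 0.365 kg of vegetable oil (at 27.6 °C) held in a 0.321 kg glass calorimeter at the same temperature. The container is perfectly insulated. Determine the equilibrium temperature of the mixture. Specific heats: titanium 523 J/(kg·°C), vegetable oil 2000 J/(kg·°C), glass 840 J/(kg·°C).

Taking heat into each body as positive, Σ m c ΔT = 0:
0.428·523·(T − 319) + 0.365·2000·(T − 27.6) + 0.321·840·(T − 27.6) = 0
223.84(T − 319) + 730(T − 27.6) + 269.64(T − 27.6) = 0
(223.84 + 730 + 269.64) T = 223.84·319 + 730·27.6 + 269.64·27.6
T = 98996/1223.5 ≈ 80.91 °C

T_f ≈ 80.9 °C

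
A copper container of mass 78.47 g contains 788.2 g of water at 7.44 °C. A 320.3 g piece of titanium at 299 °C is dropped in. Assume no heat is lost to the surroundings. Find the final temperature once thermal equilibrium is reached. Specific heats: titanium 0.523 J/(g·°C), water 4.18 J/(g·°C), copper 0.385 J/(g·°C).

T_f = Σ m_i c_i T_i / Σ m_i c_i:
T_f = (167.52*299 + 3294.7*7.44 + 30.21*7.44) / (167.52 + 3294.7 + 30.21)
    = 74825 / 3492.4 ≈ 21.42 °C

T_f ≈ 21.4 °C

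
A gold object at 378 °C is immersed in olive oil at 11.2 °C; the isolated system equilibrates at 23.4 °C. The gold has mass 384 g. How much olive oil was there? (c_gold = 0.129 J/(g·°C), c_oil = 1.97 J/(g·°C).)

m ≈ 731 g

|Q_gold| = |Q_oil|:
384·0.129·(378 − 23.4) = m·1.97·(23.4 − 11.2)
24.03 m = 17565  ⇒  m ≈ 730.9 g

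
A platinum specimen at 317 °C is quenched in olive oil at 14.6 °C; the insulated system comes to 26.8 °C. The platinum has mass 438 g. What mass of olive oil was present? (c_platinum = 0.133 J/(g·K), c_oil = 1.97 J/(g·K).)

m ≈ 703 g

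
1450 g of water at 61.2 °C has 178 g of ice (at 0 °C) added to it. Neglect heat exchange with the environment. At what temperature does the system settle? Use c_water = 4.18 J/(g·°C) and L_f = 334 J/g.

Sum of m c ΔT and latent-heat terms is zero:
melt ice: 178×334 = 59452
  meltwater 0→T: 178×4.18×T = 744.04 T
  water: 6061(T − 61.2)
6805 T = 370933 − 59452 = 311481
T ≈ 45.77 °C (positive, so assuming full melt was valid).

T_f ≈ 45.8 °C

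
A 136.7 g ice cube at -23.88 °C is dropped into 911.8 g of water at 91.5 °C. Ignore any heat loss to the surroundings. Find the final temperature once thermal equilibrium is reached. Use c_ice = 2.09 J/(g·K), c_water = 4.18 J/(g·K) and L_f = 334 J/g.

Taking heat into each body as positive, Σ m c ΔT = 0:
warm ice to 0 °C: 136.7·2.09·(0 − (-23.88)) = 6822.6; fusion: m_ice L_f = 136.7·334 = 45658; meltwater 0→T: 136.7·4.18·T = 571.41 T; water: 3811.3(T − 91.5)
4382.7 T = 348736 − 52480 = 296256
T ≈ 67.60 °C — above 0 °C, consistent with complete melting.

T_f ≈ 67.6 °C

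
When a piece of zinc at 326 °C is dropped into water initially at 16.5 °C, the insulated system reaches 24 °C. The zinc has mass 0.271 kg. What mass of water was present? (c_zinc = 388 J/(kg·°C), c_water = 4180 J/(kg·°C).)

m ≈ 1.01 kg

Heat lost by the zinc = heat gained by the water:
0.271·388·(326 − 24) = m·4180·(24 − 16.5)
31350 m = 31755  ⇒  m ≈ 1.013 kg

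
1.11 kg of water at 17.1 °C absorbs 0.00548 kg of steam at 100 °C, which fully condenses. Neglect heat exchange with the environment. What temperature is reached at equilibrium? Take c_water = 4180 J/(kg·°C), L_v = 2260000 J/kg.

Taking heat into each body as positive, Σ m c ΔT = 0:
latent heat released on condensation: 0.00548·2260000 = 12385; condensate cools 100→T: 0.00548·4180·(T − 100) = 22.91(T − 100); original water: 4639.8(T − 17.1)
4662.7 T = 12385 + 2290.6 + 79341 = 94016
T ≈ 20.16 °C — below 100 °C, confirming all the steam condensed.

T_f ≈ 20.2 °C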